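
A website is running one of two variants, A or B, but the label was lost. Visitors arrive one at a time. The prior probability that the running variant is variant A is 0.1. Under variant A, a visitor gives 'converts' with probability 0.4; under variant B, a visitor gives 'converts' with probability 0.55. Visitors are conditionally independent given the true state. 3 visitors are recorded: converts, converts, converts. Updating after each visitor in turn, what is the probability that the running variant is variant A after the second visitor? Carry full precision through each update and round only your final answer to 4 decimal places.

After 'converts': P(A) = 0.4·0.1000 / (0.4·0.1000 + 0.55·0.9000) ≈ 0.0748
After 'converts': P(A) = 0.4·0.0748 / (0.4·0.0748 + 0.55·0.9252) ≈ 0.0555

0.0555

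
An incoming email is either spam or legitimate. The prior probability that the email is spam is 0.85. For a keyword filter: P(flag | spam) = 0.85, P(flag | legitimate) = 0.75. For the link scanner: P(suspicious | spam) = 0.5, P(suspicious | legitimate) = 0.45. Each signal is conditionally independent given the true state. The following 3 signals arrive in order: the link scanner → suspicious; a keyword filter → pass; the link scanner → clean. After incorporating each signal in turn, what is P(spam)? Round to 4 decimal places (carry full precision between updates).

0.7745

Apply Bayes' rule sequentially, carrying P(spam) forward.
After the link scanner='suspicious': P(spam) = 0.5·0.8500 / (0.5·0.8500 + 0.45·0.1500) ≈ 0.8629
After a keyword filter='pass': P(spam) = 0.15·0.8629 / (0.15·0.8629 + 0.25·0.1371) ≈ 0.7907
After the link scanner='clean': P(spam) = 0.5·0.7907 / (0.5·0.7907 + 0.55·0.2093) ≈ 0.7745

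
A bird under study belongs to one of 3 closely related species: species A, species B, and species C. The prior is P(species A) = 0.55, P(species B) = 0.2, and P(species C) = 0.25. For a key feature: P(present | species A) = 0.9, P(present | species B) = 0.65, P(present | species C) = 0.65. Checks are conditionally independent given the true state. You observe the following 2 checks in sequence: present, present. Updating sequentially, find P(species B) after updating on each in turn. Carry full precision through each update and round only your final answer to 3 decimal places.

0.133

Apply Bayes' rule sequentially, carrying P(species B) forward.
After 'present': normaliser = 0.9·0.5500 + 0.65·0.2000 + 0.65·0.2500; P(species A) ≈ 0.6286, P(species B) ≈ 0.1651, P(species C) ≈ 0.2063
After 'present': normaliser = 0.9·0.6286 + 0.65·0.1651 + 0.65·0.2063; P(species A) ≈ 0.7009, P(species B) ≈ 0.1329, P(species C) ≈ 0.1662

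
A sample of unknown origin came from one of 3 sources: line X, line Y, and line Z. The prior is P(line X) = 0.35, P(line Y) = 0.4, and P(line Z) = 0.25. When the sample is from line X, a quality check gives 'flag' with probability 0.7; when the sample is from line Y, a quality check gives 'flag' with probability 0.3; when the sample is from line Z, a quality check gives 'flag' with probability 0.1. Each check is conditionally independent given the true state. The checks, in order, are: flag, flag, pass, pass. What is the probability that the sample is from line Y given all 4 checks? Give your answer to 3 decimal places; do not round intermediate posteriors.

0.503

After 'flag': normaliser = 0.7·0.3500 + 0.3·0.4000 + 0.1·0.2500; P(line X) ≈ 0.6282, P(line Y) ≈ 0.3077, P(line Z) ≈ 0.0641
After 'flag': normaliser = 0.7·0.6282 + 0.3·0.3077 + 0.1·0.0641; P(line X) ≈ 0.8167, P(line Y) ≈ 0.1714, P(line Z) ≈ 0.0119
After 'pass': normaliser = 0.3·0.8167 + 0.7·0.1714 + 0.9·0.0119; P(line X) ≈ 0.6521, P(line Y) ≈ 0.3194, P(line Z) ≈ 0.0285
After 'pass': normaliser = 0.3·0.6521 + 0.7·0.3194 + 0.9·0.0285; P(line X) ≈ 0.4397, P(line Y) ≈ 0.5026, P(line Z) ≈ 0.0577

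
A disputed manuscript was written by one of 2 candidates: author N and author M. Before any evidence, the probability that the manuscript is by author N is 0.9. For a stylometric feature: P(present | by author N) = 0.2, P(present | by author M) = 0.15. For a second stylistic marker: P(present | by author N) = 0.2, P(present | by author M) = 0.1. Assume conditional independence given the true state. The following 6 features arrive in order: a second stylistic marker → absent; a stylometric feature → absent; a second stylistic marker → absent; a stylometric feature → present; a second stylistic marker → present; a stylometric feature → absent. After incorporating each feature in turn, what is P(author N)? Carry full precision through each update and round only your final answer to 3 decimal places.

Apply Bayes' rule sequentially, carrying P(author N) forward.
After a second stylistic marker='absent': P(author N) = 0.8·0.9000 / (0.8·0.9000 + 0.9·0.1000) ≈ 0.8889
After a stylometric feature='absent': P(author N) = 0.8·0.8889 / (0.8·0.8889 + 0.85·0.1111) ≈ 0.8828
After a second stylistic marker='absent': P(author N) = 0.8·0.8828 / (0.8·0.8828 + 0.9·0.1172) ≈ 0.8700
After a stylometric feature='present': P(author N) = 0.2·0.8700 / (0.2·0.8700 + 0.15·0.1300) ≈ 0.8992
After a second stylistic marker='present': P(author N) = 0.2·0.8992 / (0.2·0.8992 + 0.1·0.1008) ≈ 0.9469
After a stylometric feature='absent': P(author N) = 0.8·0.9469 / (0.8·0.9469 + 0.85·0.0531) ≈ 0.9438

0.944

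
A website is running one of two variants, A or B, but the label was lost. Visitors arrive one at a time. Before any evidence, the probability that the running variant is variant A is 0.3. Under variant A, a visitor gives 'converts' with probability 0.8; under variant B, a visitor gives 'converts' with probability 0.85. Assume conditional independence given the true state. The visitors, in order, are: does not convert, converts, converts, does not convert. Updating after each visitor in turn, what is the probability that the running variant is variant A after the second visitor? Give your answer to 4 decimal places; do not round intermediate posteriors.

0.3497

After 'does not convert': P(A) = 0.2·0.3000 / (0.2·0.3000 + 0.15·0.7000) ≈ 0.3636
After 'converts': P(A) = 0.8·0.3636 / (0.8·0.3636 + 0.85·0.6364) ≈ 0.3497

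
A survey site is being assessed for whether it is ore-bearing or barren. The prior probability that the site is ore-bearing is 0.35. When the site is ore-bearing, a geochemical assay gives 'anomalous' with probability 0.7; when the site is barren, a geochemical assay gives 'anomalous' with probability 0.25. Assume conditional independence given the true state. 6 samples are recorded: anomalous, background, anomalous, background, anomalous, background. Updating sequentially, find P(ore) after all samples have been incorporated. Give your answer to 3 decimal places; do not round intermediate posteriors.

After 'anomalous': P(ore) = 0.7·0.3500 / (0.7·0.3500 + 0.25·0.6500) ≈ 0.6012
After 'background': P(ore) = 0.3·0.6012 / (0.3·0.6012 + 0.75·0.3988) ≈ 0.3762
After 'anomalous': P(ore) = 0.7·0.3762 / (0.7·0.3762 + 0.25·0.6238) ≈ 0.6281
After 'background': P(ore) = 0.3·0.6281 / (0.3·0.6281 + 0.75·0.3719) ≈ 0.4031
After 'anomalous': P(ore) = 0.7·0.4031 / (0.7·0.4031 + 0.25·0.5969) ≈ 0.6541
After 'background': P(ore) = 0.3·0.6541 / (0.3·0.6541 + 0.75·0.3459) ≈ 0.4307

0.431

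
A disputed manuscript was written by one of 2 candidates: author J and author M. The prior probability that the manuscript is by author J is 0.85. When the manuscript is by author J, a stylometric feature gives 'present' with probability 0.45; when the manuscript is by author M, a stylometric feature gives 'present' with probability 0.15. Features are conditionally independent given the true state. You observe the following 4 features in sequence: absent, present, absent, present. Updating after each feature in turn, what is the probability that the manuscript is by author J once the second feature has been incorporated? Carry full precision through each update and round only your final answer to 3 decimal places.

0.917

Each posterior becomes the prior for the next update.
After 'absent': P(author J) = 0.55·0.8500 / (0.55·0.8500 + 0.85·0.1500) ≈ 0.7857
After 'present': P(author J) = 0.45·0.7857 / (0.45·0.7857 + 0.15·0.2143) ≈ 0.9167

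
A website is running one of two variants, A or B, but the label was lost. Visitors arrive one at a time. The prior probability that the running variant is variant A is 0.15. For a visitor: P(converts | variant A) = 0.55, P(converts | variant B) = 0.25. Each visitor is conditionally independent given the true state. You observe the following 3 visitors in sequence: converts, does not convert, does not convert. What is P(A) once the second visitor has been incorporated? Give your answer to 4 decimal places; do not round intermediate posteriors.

0.1889

After 'converts': P(A) = 0.55·0.1500 / (0.55·0.1500 + 0.25·0.8500) ≈ 0.2797
After 'does not convert': P(A) = 0.45·0.2797 / (0.45·0.2797 + 0.75·0.7203) ≈ 0.1889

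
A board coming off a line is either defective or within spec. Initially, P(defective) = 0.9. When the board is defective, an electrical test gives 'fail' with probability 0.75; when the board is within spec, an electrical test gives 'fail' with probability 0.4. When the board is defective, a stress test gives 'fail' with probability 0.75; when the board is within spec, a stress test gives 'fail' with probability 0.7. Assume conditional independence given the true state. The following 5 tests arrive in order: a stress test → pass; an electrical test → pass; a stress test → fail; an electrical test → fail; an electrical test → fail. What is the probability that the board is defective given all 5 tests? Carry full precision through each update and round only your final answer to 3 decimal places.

0.922

After a stress test='pass': P(defective) = 0.25·0.9000 / (0.25·0.9000 + 0.3·0.1000) ≈ 0.8824
After an electrical test='pass': P(defective) = 0.25·0.8824 / (0.25·0.8824 + 0.6·0.1176) ≈ 0.7576
After a stress test='fail': P(defective) = 0.75·0.7576 / (0.75·0.7576 + 0.7·0.2424) ≈ 0.7700
After an electrical test='fail': P(defective) = 0.75·0.7700 / (0.75·0.7700 + 0.4·0.2300) ≈ 0.8626
After an electrical test='fail': P(defective) = 0.75·0.8626 / (0.75·0.8626 + 0.4·0.1374) ≈ 0.9217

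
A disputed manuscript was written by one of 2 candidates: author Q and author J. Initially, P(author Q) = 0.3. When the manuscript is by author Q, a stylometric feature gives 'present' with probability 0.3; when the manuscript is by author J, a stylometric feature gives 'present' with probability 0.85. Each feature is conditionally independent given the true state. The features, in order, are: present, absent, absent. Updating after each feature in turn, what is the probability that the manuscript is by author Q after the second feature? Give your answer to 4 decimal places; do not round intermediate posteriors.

After 'present': P(author Q) = 0.3·0.3000 / (0.3·0.3000 + 0.85·0.7000) ≈ 0.1314
After 'absent': P(author Q) = 0.7·0.1314 / (0.7·0.1314 + 0.15·0.8686) ≈ 0.4138

0.4138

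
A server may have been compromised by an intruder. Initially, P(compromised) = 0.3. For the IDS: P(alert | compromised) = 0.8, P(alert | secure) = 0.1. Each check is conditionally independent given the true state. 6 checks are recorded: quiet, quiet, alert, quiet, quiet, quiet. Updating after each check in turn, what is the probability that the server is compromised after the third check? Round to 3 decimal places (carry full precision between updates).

0.145

After 'quiet': P(compromised) = 0.2·0.3000 / (0.2·0.3000 + 0.9·0.7000) ≈ 0.0870
After 'quiet': P(compromised) = 0.2·0.0870 / (0.2·0.0870 + 0.9·0.9130) ≈ 0.0207
After 'alert': P(compromised) = 0.8·0.0207 / (0.8·0.0207 + 0.1·0.9793) ≈ 0.1448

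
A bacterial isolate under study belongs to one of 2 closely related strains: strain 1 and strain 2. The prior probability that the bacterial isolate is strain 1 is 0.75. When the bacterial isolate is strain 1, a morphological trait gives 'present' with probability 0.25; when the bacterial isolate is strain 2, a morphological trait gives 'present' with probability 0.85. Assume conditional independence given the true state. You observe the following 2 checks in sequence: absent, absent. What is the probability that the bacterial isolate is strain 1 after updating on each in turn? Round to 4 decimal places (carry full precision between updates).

Each posterior becomes the prior for the next update.
After 'absent': P(strain 1) = 0.75·0.7500 / (0.75·0.7500 + 0.15·0.2500) ≈ 0.9375
After 'absent': P(strain 1) = 0.75·0.9375 / (0.75·0.9375 + 0.15·0.0625) ≈ 0.9868

0.9868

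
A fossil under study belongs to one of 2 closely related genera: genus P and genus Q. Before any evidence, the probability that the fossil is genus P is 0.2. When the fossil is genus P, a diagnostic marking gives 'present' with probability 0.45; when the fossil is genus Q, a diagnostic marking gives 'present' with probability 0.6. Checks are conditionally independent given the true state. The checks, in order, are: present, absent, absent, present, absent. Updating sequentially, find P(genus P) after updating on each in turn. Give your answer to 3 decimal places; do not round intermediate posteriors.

After 'present': P(genus P) = 0.45·0.2000 / (0.45·0.2000 + 0.6·0.8000) ≈ 0.1579
After 'absent': P(genus P) = 0.55·0.1579 / (0.55·0.1579 + 0.4·0.8421) ≈ 0.2050
After 'absent': P(genus P) = 0.55·0.2050 / (0.55·0.2050 + 0.4·0.7950) ≈ 0.2617
After 'present': P(genus P) = 0.45·0.2617 / (0.45·0.2617 + 0.6·0.7383) ≈ 0.2100
After 'absent': P(genus P) = 0.55·0.2100 / (0.55·0.2100 + 0.4·0.7900) ≈ 0.2677

0.268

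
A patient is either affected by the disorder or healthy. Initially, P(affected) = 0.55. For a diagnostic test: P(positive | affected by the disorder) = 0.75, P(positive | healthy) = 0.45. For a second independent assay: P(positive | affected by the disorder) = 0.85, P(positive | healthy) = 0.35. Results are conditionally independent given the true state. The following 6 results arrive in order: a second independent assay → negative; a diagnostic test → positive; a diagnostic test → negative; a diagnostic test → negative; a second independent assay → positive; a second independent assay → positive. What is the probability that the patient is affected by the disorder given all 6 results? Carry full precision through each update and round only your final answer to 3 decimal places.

After a second independent assay='negative': P(affected) = 0.15·0.5500 / (0.15·0.5500 + 0.65·0.4500) ≈ 0.2200
After a diagnostic test='positive': P(affected) = 0.75·0.2200 / (0.75·0.2200 + 0.45·0.7800) ≈ 0.3198
After a diagnostic test='negative': P(affected) = 0.25·0.3198 / (0.25·0.3198 + 0.55·0.6802) ≈ 0.1761
After a diagnostic test='negative': P(affected) = 0.25·0.1761 / (0.25·0.1761 + 0.55·0.8239) ≈ 0.0885
After a second independent assay='positive': P(affected) = 0.85·0.0885 / (0.85·0.0885 + 0.35·0.9115) ≈ 0.1909
After a second independent assay='positive': P(affected) = 0.85·0.1909 / (0.85·0.1909 + 0.35·0.8091) ≈ 0.3642

0.364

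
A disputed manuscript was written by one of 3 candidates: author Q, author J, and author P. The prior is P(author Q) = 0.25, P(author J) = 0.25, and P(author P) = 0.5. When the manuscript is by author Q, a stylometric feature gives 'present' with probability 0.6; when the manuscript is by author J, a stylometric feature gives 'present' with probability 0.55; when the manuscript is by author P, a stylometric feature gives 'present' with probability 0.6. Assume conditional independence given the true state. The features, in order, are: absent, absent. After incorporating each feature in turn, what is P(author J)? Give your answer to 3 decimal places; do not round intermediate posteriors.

0.297

Apply Bayes' rule sequentially, carrying P(author J) forward.
After 'absent': normaliser = 0.4·0.2500 + 0.45·0.2500 + 0.4·0.5000; P(author Q) ≈ 0.2424, P(author J) ≈ 0.2727, P(author P) ≈ 0.4848
After 'absent': normaliser = 0.4·0.2424 + 0.45·0.2727 + 0.4·0.4848; P(author Q) ≈ 0.2344, P(author J) ≈ 0.2967, P(author P) ≈ 0.4689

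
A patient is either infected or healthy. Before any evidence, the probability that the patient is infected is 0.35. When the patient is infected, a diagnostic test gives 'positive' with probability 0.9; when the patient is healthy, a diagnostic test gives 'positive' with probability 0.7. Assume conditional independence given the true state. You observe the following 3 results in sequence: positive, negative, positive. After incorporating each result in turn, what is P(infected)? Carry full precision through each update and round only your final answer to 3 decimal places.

After 'positive': P(infected) = 0.9·0.3500 / (0.9·0.3500 + 0.7·0.6500) ≈ 0.4091
After 'negative': P(infected) = 0.1·0.4091 / (0.1·0.4091 + 0.3·0.5909) ≈ 0.1875
After 'positive': P(infected) = 0.9·0.1875 / (0.9·0.1875 + 0.7·0.8125) ≈ 0.2288

0.229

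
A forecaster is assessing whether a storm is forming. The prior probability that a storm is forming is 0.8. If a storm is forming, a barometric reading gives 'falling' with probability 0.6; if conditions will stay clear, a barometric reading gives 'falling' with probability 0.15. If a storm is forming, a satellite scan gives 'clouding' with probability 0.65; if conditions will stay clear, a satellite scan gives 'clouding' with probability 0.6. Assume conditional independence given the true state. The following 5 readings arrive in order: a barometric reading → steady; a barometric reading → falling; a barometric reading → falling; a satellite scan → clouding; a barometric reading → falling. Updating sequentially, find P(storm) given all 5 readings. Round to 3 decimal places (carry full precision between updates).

0.992

After a barometric reading='steady': P(storm) = 0.4·0.8000 / (0.4·0.8000 + 0.85·0.2000) ≈ 0.6531
After a barometric reading='falling': P(storm) = 0.6·0.6531 / (0.6·0.6531 + 0.15·0.3469) ≈ 0.8828
After a barometric reading='falling': P(storm) = 0.6·0.8828 / (0.6·0.8828 + 0.15·0.1172) ≈ 0.9679
After a satellite scan='clouding': P(storm) = 0.65·0.9679 / (0.65·0.9679 + 0.6·0.0321) ≈ 0.9703
After a barometric reading='falling': P(storm) = 0.6·0.9703 / (0.6·0.9703 + 0.15·0.0297) ≈ 0.9924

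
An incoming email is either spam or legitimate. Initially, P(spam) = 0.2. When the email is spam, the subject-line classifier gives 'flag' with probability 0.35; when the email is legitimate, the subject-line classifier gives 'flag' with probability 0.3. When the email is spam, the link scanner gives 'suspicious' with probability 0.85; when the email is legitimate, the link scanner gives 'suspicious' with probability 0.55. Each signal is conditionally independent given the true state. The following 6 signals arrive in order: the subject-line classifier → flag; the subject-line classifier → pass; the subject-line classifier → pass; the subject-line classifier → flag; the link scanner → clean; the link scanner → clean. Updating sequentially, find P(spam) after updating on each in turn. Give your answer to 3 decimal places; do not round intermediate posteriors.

Each posterior becomes the prior for the next update.
After the subject-line classifier='flag': P(spam) = 0.35·0.2000 / (0.35·0.2000 + 0.3·0.8000) ≈ 0.2258
After the subject-line classifier='pass': P(spam) = 0.65·0.2258 / (0.65·0.2258 + 0.7·0.7742) ≈ 0.2131
After the subject-line classifier='pass': P(spam) = 0.65·0.2131 / (0.65·0.2131 + 0.7·0.7869) ≈ 0.2010
After the subject-line classifier='flag': P(spam) = 0.35·0.2010 / (0.35·0.2010 + 0.3·0.7990) ≈ 0.2268
After the link scanner='clean': P(spam) = 0.15·0.2268 / (0.15·0.2268 + 0.45·0.7732) ≈ 0.0891
After the link scanner='clean': P(spam) = 0.15·0.0891 / (0.15·0.0891 + 0.45·0.9109) ≈ 0.0316

0.032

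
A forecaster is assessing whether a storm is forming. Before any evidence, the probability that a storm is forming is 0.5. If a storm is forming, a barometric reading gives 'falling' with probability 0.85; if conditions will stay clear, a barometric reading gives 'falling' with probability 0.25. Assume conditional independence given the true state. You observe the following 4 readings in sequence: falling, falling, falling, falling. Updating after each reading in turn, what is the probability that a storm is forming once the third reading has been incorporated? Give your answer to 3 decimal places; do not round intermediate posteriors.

0.975

After 'falling': P(storm) = 0.85·0.5000 / (0.85·0.5000 + 0.25·0.5000) ≈ 0.7727
After 'falling': P(storm) = 0.85·0.7727 / (0.85·0.7727 + 0.25·0.2273) ≈ 0.9204
After 'falling': P(storm) = 0.85·0.9204 / (0.85·0.9204 + 0.25·0.0796) ≈ 0.9752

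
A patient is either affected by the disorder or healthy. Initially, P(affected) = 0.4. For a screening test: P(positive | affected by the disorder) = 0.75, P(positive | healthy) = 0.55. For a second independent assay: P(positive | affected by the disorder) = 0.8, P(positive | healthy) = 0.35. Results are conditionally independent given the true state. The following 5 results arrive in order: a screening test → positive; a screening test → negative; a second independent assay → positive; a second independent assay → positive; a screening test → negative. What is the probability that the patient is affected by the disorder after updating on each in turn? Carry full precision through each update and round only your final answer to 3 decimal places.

Apply Bayes' rule sequentially, carrying P(affected) forward.
After a screening test='positive': P(affected) = 0.75·0.4000 / (0.75·0.4000 + 0.55·0.6000) ≈ 0.4762
After a screening test='negative': P(affected) = 0.25·0.4762 / (0.25·0.4762 + 0.45·0.5238) ≈ 0.3356
After a second independent assay='positive': P(affected) = 0.8·0.3356 / (0.8·0.3356 + 0.35·0.6644) ≈ 0.5358
After a second independent assay='positive': P(affected) = 0.8·0.5358 / (0.8·0.5358 + 0.35·0.4642) ≈ 0.7252
After a screening test='negative': P(affected) = 0.25·0.7252 / (0.25·0.7252 + 0.45·0.2748) ≈ 0.5945

0.594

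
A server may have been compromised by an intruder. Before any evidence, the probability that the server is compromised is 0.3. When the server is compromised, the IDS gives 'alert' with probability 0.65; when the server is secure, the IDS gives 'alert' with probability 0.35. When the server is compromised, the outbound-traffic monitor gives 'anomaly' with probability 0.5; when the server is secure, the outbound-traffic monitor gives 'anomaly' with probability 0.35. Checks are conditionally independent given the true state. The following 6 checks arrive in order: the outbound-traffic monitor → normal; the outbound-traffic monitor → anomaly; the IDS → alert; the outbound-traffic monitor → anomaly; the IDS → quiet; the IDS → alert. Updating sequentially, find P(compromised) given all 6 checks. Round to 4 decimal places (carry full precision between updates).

After the outbound-traffic monitor='normal': P(compromised) = 0.5·0.3000 / (0.5·0.3000 + 0.65·0.7000) ≈ 0.2479
After the outbound-traffic monitor='anomaly': P(compromised) = 0.5·0.2479 / (0.5·0.2479 + 0.35·0.7521) ≈ 0.3202
After the IDS='alert': P(compromised) = 0.65·0.3202 / (0.65·0.3202 + 0.35·0.6798) ≈ 0.4666
After the outbound-traffic monitor='anomaly': P(compromised) = 0.5·0.4666 / (0.5·0.4666 + 0.35·0.5334) ≈ 0.5555
After the IDS='quiet': P(compromised) = 0.35·0.5555 / (0.35·0.5555 + 0.65·0.4445) ≈ 0.4022
After the IDS='alert': P(compromised) = 0.65·0.4022 / (0.65·0.4022 + 0.35·0.5978) ≈ 0.5555

0.5555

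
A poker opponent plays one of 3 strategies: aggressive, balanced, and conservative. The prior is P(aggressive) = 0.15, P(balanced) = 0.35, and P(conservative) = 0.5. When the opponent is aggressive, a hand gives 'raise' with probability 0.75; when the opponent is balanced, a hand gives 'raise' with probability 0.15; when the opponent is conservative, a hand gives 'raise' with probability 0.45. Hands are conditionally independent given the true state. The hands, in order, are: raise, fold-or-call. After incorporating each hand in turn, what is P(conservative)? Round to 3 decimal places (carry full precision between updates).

0.630

Each posterior becomes the prior for the next update.
After 'raise': normaliser = 0.75·0.1500 + 0.15·0.3500 + 0.45·0.5000; P(aggressive) ≈ 0.2885, P(balanced) ≈ 0.1346, P(conservative) ≈ 0.5769
After 'fold-or-call': normaliser = 0.25·0.2885 + 0.85·0.1346 + 0.55·0.5769; P(aggressive) ≈ 0.1431, P(balanced) ≈ 0.2271, P(conservative) ≈ 0.6298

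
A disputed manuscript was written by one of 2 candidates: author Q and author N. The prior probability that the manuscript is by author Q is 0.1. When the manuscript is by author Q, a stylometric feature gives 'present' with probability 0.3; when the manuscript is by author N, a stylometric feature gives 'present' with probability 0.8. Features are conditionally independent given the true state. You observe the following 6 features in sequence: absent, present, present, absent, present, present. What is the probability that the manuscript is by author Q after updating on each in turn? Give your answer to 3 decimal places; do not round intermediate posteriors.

0.026

Apply Bayes' rule sequentially, carrying P(author Q) forward.
After 'absent': P(author Q) = 0.7·0.1000 / (0.7·0.1000 + 0.2·0.9000) ≈ 0.2800
After 'present': P(author Q) = 0.3·0.2800 / (0.3·0.2800 + 0.8·0.7200) ≈ 0.1273
After 'present': P(author Q) = 0.3·0.1273 / (0.3·0.1273 + 0.8·0.8727) ≈ 0.0519
After 'absent': P(author Q) = 0.7·0.0519 / (0.7·0.0519 + 0.2·0.9481) ≈ 0.1607
After 'present': P(author Q) = 0.3·0.1607 / (0.3·0.1607 + 0.8·0.8393) ≈ 0.0670
After 'present': P(author Q) = 0.3·0.0670 / (0.3·0.0670 + 0.8·0.9330) ≈ 0.0262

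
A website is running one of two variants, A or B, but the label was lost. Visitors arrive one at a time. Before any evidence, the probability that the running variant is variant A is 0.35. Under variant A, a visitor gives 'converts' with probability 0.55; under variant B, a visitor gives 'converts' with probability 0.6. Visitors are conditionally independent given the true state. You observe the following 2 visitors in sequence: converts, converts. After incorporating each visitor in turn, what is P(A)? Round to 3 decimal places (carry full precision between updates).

0.312

Each posterior becomes the prior for the next update.
After 'converts': P(A) = 0.55·0.3500 / (0.55·0.3500 + 0.6·0.6500) ≈ 0.3305
After 'converts': P(A) = 0.55·0.3305 / (0.55·0.3305 + 0.6·0.6695) ≈ 0.3115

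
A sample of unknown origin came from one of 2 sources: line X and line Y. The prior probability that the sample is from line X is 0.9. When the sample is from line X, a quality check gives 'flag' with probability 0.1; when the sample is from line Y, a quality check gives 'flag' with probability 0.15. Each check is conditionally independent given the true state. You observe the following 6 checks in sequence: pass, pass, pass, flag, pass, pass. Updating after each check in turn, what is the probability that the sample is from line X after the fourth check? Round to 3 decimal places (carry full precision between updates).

0.877

After 'pass': P(line X) = 0.9·0.9000 / (0.9·0.9000 + 0.85·0.1000) ≈ 0.9050
After 'pass': P(line X) = 0.9·0.9050 / (0.9·0.9050 + 0.85·0.0950) ≈ 0.9098
After 'pass': P(line X) = 0.9·0.9098 / (0.9·0.9098 + 0.85·0.0902) ≈ 0.9144
After 'flag': P(line X) = 0.1·0.9144 / (0.1·0.9144 + 0.15·0.0856) ≈ 0.8769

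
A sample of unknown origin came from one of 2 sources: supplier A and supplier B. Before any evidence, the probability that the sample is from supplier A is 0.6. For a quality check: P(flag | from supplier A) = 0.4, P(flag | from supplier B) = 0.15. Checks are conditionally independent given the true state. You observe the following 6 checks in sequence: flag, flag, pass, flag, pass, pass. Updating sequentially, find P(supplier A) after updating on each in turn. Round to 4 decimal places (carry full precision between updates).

After 'flag': P(supplier A) = 0.4·0.6000 / (0.4·0.6000 + 0.15·0.4000) ≈ 0.8000
After 'flag': P(supplier A) = 0.4·0.8000 / (0.4·0.8000 + 0.15·0.2000) ≈ 0.9143
After 'pass': P(supplier A) = 0.6·0.9143 / (0.6·0.9143 + 0.85·0.0857) ≈ 0.8828
After 'flag': P(supplier A) = 0.4·0.8828 / (0.4·0.8828 + 0.15·0.1172) ≈ 0.9526
After 'pass': P(supplier A) = 0.6·0.9526 / (0.6·0.9526 + 0.85·0.0474) ≈ 0.9341
After 'pass': P(supplier A) = 0.6·0.9341 / (0.6·0.9341 + 0.85·0.0659) ≈ 0.9091

0.9091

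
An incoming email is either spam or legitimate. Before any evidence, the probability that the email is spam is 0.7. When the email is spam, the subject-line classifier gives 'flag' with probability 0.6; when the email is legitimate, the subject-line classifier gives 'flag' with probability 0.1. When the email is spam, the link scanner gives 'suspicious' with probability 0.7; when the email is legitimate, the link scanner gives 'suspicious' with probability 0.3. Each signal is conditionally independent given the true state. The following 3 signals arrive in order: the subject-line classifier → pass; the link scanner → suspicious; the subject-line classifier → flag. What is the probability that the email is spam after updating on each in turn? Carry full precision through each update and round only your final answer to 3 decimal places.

0.936

After the subject-line classifier='pass': P(spam) = 0.4·0.7000 / (0.4·0.7000 + 0.9·0.3000) ≈ 0.5091
After the link scanner='suspicious': P(spam) = 0.7·0.5091 / (0.7·0.5091 + 0.3·0.4909) ≈ 0.7076
After the subject-line classifier='flag': P(spam) = 0.6·0.7076 / (0.6·0.7076 + 0.1·0.2924) ≈ 0.9356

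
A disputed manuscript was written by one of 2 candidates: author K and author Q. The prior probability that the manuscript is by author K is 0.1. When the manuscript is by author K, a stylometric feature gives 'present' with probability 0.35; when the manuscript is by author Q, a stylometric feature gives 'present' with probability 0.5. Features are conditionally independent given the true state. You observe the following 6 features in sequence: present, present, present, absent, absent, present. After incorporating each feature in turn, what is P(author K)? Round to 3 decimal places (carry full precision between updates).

0.043

Apply Bayes' rule sequentially, carrying P(author K) forward.
After 'present': P(author K) = 0.35·0.1000 / (0.35·0.1000 + 0.5·0.9000) ≈ 0.0722
After 'present': P(author K) = 0.35·0.0722 / (0.35·0.0722 + 0.5·0.9278) ≈ 0.0516
After 'present': P(author K) = 0.35·0.0516 / (0.35·0.0516 + 0.5·0.9484) ≈ 0.0367
After 'absent': P(author K) = 0.65·0.0367 / (0.65·0.0367 + 0.5·0.9633) ≈ 0.0472
After 'absent': P(author K) = 0.65·0.0472 / (0.65·0.0472 + 0.5·0.9528) ≈ 0.0605
After 'present': P(author K) = 0.35·0.0605 / (0.35·0.0605 + 0.5·0.9395) ≈ 0.0431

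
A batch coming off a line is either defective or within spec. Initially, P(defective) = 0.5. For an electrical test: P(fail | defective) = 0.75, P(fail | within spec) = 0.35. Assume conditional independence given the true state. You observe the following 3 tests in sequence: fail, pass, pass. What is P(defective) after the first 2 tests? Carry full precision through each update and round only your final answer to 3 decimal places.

After 'fail': P(defective) = 0.75·0.5000 / (0.75·0.5000 + 0.35·0.5000) ≈ 0.6818
After 'pass': P(defective) = 0.25·0.6818 / (0.25·0.6818 + 0.65·0.3182) ≈ 0.4518

0.452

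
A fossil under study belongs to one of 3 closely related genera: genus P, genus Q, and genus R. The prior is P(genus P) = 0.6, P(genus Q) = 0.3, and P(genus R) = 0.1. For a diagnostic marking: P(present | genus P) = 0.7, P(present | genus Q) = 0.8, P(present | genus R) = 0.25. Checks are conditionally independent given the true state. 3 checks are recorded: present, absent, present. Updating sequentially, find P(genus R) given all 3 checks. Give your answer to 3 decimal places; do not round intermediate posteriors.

Each posterior becomes the prior for the next update.
After 'present': normaliser = 0.7·0.6000 + 0.8·0.3000 + 0.25·0.1000; P(genus P) ≈ 0.6131, P(genus Q) ≈ 0.3504, P(genus R) ≈ 0.0365
After 'absent': normaliser = 0.3·0.6131 + 0.2·0.3504 + 0.75·0.0365; P(genus P) ≈ 0.6537, P(genus Q) ≈ 0.2490, P(genus R) ≈ 0.0973
After 'present': normaliser = 0.7·0.6537 + 0.8·0.2490 + 0.25·0.0973; P(genus P) ≈ 0.6718, P(genus Q) ≈ 0.2925, P(genus R) ≈ 0.0357

0.036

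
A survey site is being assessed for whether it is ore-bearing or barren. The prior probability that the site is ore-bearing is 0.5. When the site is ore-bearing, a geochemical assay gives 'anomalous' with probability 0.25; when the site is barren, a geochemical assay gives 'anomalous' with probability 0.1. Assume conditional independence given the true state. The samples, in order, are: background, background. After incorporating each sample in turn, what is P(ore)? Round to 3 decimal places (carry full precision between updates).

Each posterior becomes the prior for the next update.
After 'background': P(ore) = 0.75·0.5000 / (0.75·0.5000 + 0.9·0.5000) ≈ 0.4545
After 'background': P(ore) = 0.75·0.4545 / (0.75·0.4545 + 0.9·0.5455) ≈ 0.4098

0.410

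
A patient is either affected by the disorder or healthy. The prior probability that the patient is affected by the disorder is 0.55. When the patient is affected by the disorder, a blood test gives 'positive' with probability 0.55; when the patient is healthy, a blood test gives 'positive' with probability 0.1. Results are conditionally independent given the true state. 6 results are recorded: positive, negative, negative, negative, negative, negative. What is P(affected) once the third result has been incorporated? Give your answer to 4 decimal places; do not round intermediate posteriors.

After 'positive': P(affected) = 0.55·0.5500 / (0.55·0.5500 + 0.1·0.4500) ≈ 0.8705
After 'negative': P(affected) = 0.45·0.8705 / (0.45·0.8705 + 0.9·0.1295) ≈ 0.7707
After 'negative': P(affected) = 0.45·0.7707 / (0.45·0.7707 + 0.9·0.2293) ≈ 0.6269

0.6269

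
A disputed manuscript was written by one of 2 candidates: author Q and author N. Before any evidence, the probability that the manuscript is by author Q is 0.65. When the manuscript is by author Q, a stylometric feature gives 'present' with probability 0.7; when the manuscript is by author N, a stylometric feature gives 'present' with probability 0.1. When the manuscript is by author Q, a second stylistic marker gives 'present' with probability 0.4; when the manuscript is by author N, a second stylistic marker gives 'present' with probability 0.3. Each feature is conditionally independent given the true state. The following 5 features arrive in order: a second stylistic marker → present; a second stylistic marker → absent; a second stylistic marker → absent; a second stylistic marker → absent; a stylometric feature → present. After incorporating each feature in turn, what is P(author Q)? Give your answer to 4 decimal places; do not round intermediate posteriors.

Apply Bayes' rule sequentially, carrying P(author Q) forward.
After a second stylistic marker='present': P(author Q) = 0.4·0.6500 / (0.4·0.6500 + 0.3·0.3500) ≈ 0.7123
After a second stylistic marker='absent': P(author Q) = 0.6·0.7123 / (0.6·0.7123 + 0.7·0.2877) ≈ 0.6797
After a second stylistic marker='absent': P(author Q) = 0.6·0.6797 / (0.6·0.6797 + 0.7·0.3203) ≈ 0.6453
After a second stylistic marker='absent': P(author Q) = 0.6·0.6453 / (0.6·0.6453 + 0.7·0.3547) ≈ 0.6093
After a stylometric feature='present': P(author Q) = 0.7·0.6093 / (0.7·0.6093 + 0.1·0.3907) ≈ 0.9161

0.9161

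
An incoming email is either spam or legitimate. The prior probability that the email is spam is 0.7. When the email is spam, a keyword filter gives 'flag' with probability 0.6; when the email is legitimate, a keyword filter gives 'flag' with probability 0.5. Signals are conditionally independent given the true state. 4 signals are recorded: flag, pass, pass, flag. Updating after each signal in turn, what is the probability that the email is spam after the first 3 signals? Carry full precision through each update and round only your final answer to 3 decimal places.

0.642

After 'flag': P(spam) = 0.6·0.7000 / (0.6·0.7000 + 0.5·0.3000) ≈ 0.7368
After 'pass': P(spam) = 0.4·0.7368 / (0.4·0.7368 + 0.5·0.2632) ≈ 0.6914
After 'pass': P(spam) = 0.4·0.6914 / (0.4·0.6914 + 0.5·0.3086) ≈ 0.6418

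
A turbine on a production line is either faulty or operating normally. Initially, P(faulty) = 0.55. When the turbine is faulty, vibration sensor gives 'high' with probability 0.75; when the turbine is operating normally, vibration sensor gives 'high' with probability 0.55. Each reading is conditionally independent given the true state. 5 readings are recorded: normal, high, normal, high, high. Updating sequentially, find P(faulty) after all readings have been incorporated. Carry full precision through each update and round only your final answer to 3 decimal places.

0.489

Apply Bayes' rule sequentially, carrying P(faulty) forward.
After 'normal': P(faulty) = 0.25·0.5500 / (0.25·0.5500 + 0.45·0.4500) ≈ 0.4044
After 'high': P(faulty) = 0.75·0.4044 / (0.75·0.4044 + 0.55·0.5956) ≈ 0.4808
After 'normal': P(faulty) = 0.25·0.4808 / (0.25·0.4808 + 0.45·0.5192) ≈ 0.3397
After 'high': P(faulty) = 0.75·0.3397 / (0.75·0.3397 + 0.55·0.6603) ≈ 0.4123
After 'high': P(faulty) = 0.75·0.4123 / (0.75·0.4123 + 0.55·0.5877) ≈ 0.4889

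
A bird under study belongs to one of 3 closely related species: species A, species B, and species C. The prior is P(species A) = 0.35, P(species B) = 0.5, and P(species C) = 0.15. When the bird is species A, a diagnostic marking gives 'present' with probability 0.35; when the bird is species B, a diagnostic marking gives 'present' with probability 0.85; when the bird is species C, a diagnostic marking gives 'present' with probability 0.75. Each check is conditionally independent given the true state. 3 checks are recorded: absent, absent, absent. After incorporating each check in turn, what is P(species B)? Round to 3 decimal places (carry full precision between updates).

After 'absent': normaliser = 0.65·0.3500 + 0.15·0.5000 + 0.25·0.1500; P(species A) ≈ 0.6691, P(species B) ≈ 0.2206, P(species C) ≈ 0.1103
After 'absent': normaliser = 0.65·0.6691 + 0.15·0.2206 + 0.25·0.1103; P(species A) ≈ 0.8776, P(species B) ≈ 0.0668, P(species C) ≈ 0.0556
After 'absent': normaliser = 0.65·0.8776 + 0.15·0.0668 + 0.25·0.0556; P(species A) ≈ 0.9597, P(species B) ≈ 0.0168, P(species C) ≈ 0.0234

0.017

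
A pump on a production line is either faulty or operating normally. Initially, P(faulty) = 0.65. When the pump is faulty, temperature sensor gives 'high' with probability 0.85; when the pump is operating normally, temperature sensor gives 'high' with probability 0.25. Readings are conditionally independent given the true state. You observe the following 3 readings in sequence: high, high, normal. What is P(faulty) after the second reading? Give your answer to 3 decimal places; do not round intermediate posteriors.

0.955

After 'high': P(faulty) = 0.85·0.6500 / (0.85·0.6500 + 0.25·0.3500) ≈ 0.8633
After 'high': P(faulty) = 0.85·0.8633 / (0.85·0.8633 + 0.25·0.1367) ≈ 0.9555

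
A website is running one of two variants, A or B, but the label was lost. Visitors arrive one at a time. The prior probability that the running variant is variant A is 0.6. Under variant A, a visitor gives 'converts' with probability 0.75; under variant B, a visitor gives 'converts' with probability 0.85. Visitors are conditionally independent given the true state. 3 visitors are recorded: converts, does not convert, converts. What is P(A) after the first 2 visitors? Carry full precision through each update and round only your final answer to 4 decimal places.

After 'converts': P(A) = 0.75·0.6000 / (0.75·0.6000 + 0.85·0.4000) ≈ 0.5696
After 'does not convert': P(A) = 0.25·0.5696 / (0.25·0.5696 + 0.15·0.4304) ≈ 0.6881

0.6881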